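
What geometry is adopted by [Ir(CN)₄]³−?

square planar

Each cyanide is −1; balancing the −3 overall charge requires Ir(I).
Group 9 minus oxidation state 1 gives a d⁸ configuration.
With 4 monodentate ligands the coordination number is 4.
A 5d d⁸ ion has a large crystal-field splitting; square planar leaves the high-energy d_{x²−y²} orbital empty and maximises CFSE.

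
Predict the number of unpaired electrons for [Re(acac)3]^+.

3 unpaired electrons

Summing ligand charges against the +1 overall charge gives an oxidation state of +4 for rhenium.
Group 7 minus oxidation state 4 gives a d³ configuration.
Counting donor atoms: 3×acetylacetonate (bidentate) → 6 donors. Coordination number = 6.
In an octahedral field the d³ configuration is t₂g³e_g⁰ (only one arrangement possible), giving 3 unpaired electrons.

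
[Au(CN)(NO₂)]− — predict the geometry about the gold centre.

linear

Each cyanide is −1; each nitro (N-bound nitrite) is −1; balancing the −1 overall charge requires Au(I).
Au sits in group 11, so the d-electron count is 11 − 1 = 10.
With 2 monodentate ligands the coordination number is 2.
A d¹⁰ ion with only two ligands adopts a linear arrangement (sp hybridisation; no CFSE preference).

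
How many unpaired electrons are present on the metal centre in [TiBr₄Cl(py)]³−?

Summing ligand charges against the −3 overall charge gives an oxidation state of +2 for titanium.
Titanium is a group-4 element; Ti(II) is therefore d².
In an octahedral field the d² configuration is t₂g²e_g⁰ (only one arrangement possible), giving 2 unpaired electrons.

2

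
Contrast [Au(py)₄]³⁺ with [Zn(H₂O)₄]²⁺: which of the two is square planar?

[Au(py)₄]³⁺

For [Au(py)₄]³⁺: Summing ligand charges against the +3 overall charge gives an oxidation state of +3 for gold. Au sits in group 11, so the d-electron count is 11 − 3 = 8. A 5d d⁸ ion has a large crystal-field splitting; square planar leaves the high-energy d_{x²−y²} orbital empty and maximises CFSE. → square planar.
For [Zn(H₂O)₄]²⁺: Ligand charges: water is neutral. With an overall charge of +2 the zinc centre must be in the +2 oxidation state. Group 12 minus oxidation state 2 gives a d¹⁰ configuration. A d¹⁰ ion has no crystal-field stabilisation preference between square planar and tetrahedral, so four ligands adopt the sterically favoured tetrahedral geometry. → tetrahedral.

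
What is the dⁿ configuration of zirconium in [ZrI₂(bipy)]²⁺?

Summing ligand charges against the +2 overall charge gives an oxidation state of +4 for zirconium.
Group 4 minus oxidation state 4 gives a d⁰ configuration.

d⁰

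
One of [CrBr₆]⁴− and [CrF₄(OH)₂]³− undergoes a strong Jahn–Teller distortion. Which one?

[CrBr₆]⁴−: Ligand charges: each bromide is −1. With an overall charge of −4 the chromium centre must be in the +2 oxidation state. Chromium is a group-6 element; Cr(II) is therefore d⁴. Bromide is a weak-field ligand for a first-row metal, so the complex is high-spin. The t₂g³e_g¹ (high-spin) configuration has an unevenly filled e_g set; the Jahn–Teller theorem predicts a tetragonal distortion (typically axial elongation) to lift the degeneracy.
[CrF₄(OH)₂]³−: Summing ligand charges against the −3 overall charge gives an oxidation state of +3 for chromium. Chromium is a group-6 element; Cr(III) is therefore d³. The d³ configuration leaves the e_g set evenly filled (or empty) — no strong Jahn–Teller driving force.

[CrBr₆]⁴−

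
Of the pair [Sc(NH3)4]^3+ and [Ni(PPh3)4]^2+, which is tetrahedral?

[Sc(NH3)4]^3+

For [Sc(NH3)4]^3+: Summing ligand charges against the +3 overall charge gives an oxidation state of +3 for scandium. Sc sits in group 3, so the d-electron count is 3 − 3 = 0. A d⁰ ion has no crystal-field stabilisation preference between square planar and tetrahedral, so four ligands adopt the sterically favoured tetrahedral geometry. → tetrahedral.
For [Ni(PPh3)4]^2+: Summing ligand charges against the +2 overall charge gives an oxidation state of +2 for nickel. Nickel is a group-10 element; Ni(II) is therefore d⁸. Triphenylphosphine is a strong-field ligand (high in the spectrochemical series). A 3d d⁸ ion with strong-field ligands gains enough CFSE to favour square planar over tetrahedral. → square planar.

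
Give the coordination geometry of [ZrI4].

Summing ligand charges against the 0 overall charge gives an oxidation state of +4 for zirconium.
Zr sits in group 4, so the d-electron count is 4 − 4 = 0.
With 4 monodentate ligands the coordination number is 4.
A d⁰ ion has no crystal-field stabilisation preference between square planar and tetrahedral, so four ligands adopt the sterically favoured tetrahedral geometry.

tetrahedral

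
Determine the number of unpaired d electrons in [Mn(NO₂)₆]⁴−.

1 unpaired electron

Summing ligand charges against the −4 overall charge gives an oxidation state of +2 for manganese.
Group 7 minus oxidation state 2 gives a d⁵ configuration.
The spin state decides the count: Nitro (N-bound nitrite) is a strong-field ligand (high in the spectrochemical series) for a first-row metal, so the complex is low-spin.
An octahedral low-spin d⁵ ion is t₂g⁵e_g⁰, giving 1 unpaired electron.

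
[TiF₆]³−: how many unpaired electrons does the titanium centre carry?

1

Summing ligand charges against the −3 overall charge gives an oxidation state of +3 for titanium.
Group 4 minus oxidation state 3 gives a d¹ configuration.
In an octahedral field the d¹ configuration is t₂g¹e_g⁰ (only one arrangement possible), giving 1 unpaired electron.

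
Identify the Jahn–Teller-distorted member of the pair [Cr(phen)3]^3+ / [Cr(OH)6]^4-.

[Cr(OH)6]^4-

[Cr(phen)3]^3+: Ligand charges: 1,10-phenanthroline is neutral. With an overall charge of +3 the chromium centre must be in the +3 oxidation state. Group 6 minus oxidation state 3 gives a d³ configuration. The d³ configuration leaves the e_g set evenly filled (or empty) — no strong Jahn–Teller driving force.
[Cr(OH)6]^4-: Each hydroxide is −1; balancing the −4 overall charge requires Cr(II). Chromium is a group-6 element; Cr(II) is therefore d⁴. Hydroxide is a weak-field ligand for a first-row metal, so the complex is high-spin. The t₂g³e_g¹ (high-spin) configuration has an unevenly filled e_g set; the Jahn–Teller theorem predicts a tetragonal distortion (typically axial elongation) to lift the degeneracy.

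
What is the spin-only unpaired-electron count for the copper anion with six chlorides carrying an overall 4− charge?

1

Ligand charges: each chloride is −1. With an overall charge of −4 the copper centre must be in the +2 oxidation state.
Group 11 minus oxidation state 2 gives a d⁹ configuration.
In an octahedral field the d⁹ configuration is t₂g⁶e_g³ (only one arrangement possible), giving 1 unpaired electron.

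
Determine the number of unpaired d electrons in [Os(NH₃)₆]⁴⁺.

Summing ligand charges against the +4 overall charge gives an oxidation state of +4 for osmium.
Os sits in group 8, so the d-electron count is 8 − 4 = 4.
The spin state decides the count: a 5d ion has a large Δₒ and is invariably low-spin.
An octahedral low-spin d⁴ ion is t₂g⁴e_g⁰, giving 2 unpaired electrons.

2 unpaired electrons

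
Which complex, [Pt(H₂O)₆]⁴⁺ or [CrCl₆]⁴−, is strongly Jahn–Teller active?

[CrCl₆]⁴−

[Pt(H₂O)₆]⁴⁺: Summing ligand charges against the +4 overall charge gives an oxidation state of +4 for platinum. Platinum is a group-10 element; Pt(IV) is therefore d⁶. A 5d ion has a large Δₒ and is invariably low-spin. The d⁶ configuration leaves the e_g set evenly filled (or empty) — no strong Jahn–Teller driving force.
[CrCl₆]⁴−: Ligand charges: each chloride is −1. With an overall charge of −4 the chromium centre must be in the +2 oxidation state. Group 6 minus oxidation state 2 gives a d⁴ configuration. Chloride is a weak-field ligand for a first-row metal, so the complex is high-spin. The t₂g³e_g¹ (high-spin) configuration has an unevenly filled e_g set; the Jahn–Teller theorem predicts a tetragonal distortion (typically axial elongation) to lift the degeneracy.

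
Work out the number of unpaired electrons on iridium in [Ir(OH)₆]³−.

Summing ligand charges against the −3 overall charge gives an oxidation state of +3 for iridium.
Ir sits in group 9, so the d-electron count is 9 − 3 = 6.
The spin state decides the count: a 5d ion has a large Δₒ and is invariably low-spin.
An octahedral low-spin d⁶ ion is t₂g⁶e_g⁰, giving 0 unpaired electrons.

0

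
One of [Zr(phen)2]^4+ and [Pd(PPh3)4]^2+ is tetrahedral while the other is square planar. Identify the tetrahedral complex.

For [Zr(phen)2]^4+: Summing ligand charges against the +4 overall charge gives an oxidation state of +4 for zirconium. Group 4 minus oxidation state 4 gives a d⁰ configuration. A d⁰ ion has no crystal-field stabilisation preference between square planar and tetrahedral, so four ligands adopt the sterically favoured tetrahedral geometry. → tetrahedral.
For [Pd(PPh3)4]^2+: Summing ligand charges against the +2 overall charge gives an oxidation state of +2 for palladium. Group 10 minus oxidation state 2 gives a d⁸ configuration. A 4d d⁸ ion has a large crystal-field splitting; square planar leaves the high-energy d_{x²−y²} orbital empty and maximises CFSE. → square planar.

[Zr(phen)2]^4+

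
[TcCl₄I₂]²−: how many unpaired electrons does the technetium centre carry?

3

Summing ligand charges against the −2 overall charge gives an oxidation state of +4 for technetium.
Tc sits in group 7, so the d-electron count is 7 − 4 = 3.
In an octahedral field the d³ configuration is t₂g³e_g⁰ (only one arrangement possible), giving 3 unpaired electrons.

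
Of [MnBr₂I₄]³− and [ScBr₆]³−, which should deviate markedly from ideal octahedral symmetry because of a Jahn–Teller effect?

[MnBr₂I₄]³−

[MnBr₂I₄]³−: Ligand charges: each bromide is −1; each iodide is −1. With an overall charge of −3 the manganese centre must be in the +3 oxidation state. Mn sits in group 7, so the d-electron count is 7 − 3 = 4. Bromide and iodide are weak-field ligands for a first-row metal, so the complex is high-spin. The t₂g³e_g¹ (high-spin) configuration has an unevenly filled e_g set; the Jahn–Teller theorem predicts a tetragonal distortion (typically axial elongation) to lift the degeneracy.
[ScBr₆]³−: Ligand charges: each bromide is −1. With an overall charge of −3 the scandium centre must be in the +3 oxidation state. Scandium is a group-3 element; Sc(III) is therefore d⁰. The d⁰ configuration leaves the e_g set evenly filled (or empty) — no strong Jahn–Teller driving force.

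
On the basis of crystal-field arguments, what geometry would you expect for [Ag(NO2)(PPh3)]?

linear

Summing ligand charges against the 0 overall charge gives an oxidation state of +1 for silver.
Group 11 minus oxidation state 1 gives a d¹⁰ configuration.
Coordination number: 2.
A d¹⁰ ion with only two ligands adopts a linear arrangement (sp hybridisation; no CFSE preference).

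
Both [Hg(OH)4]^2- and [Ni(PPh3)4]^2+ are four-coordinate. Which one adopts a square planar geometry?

For [Hg(OH)4]^2-: Each hydroxide is −1; balancing the −2 overall charge requires Hg(II). Mercury is a group-12 element; Hg(II) is therefore d¹⁰. A d¹⁰ ion has no crystal-field stabilisation preference between square planar and tetrahedral, so four ligands adopt the sterically favoured tetrahedral geometry. → tetrahedral.
For [Ni(PPh3)4]^2+: Triphenylphosphine is neutral; balancing the +2 overall charge requires Ni(II). Group 10 minus oxidation state 2 gives a d⁸ configuration. Triphenylphosphine is a strong-field ligand (high in the spectrochemical series). A 3d d⁸ ion with strong-field ligands gains enough CFSE to favour square planar over tetrahedral. → square planar.

[Ni(PPh3)4]^2+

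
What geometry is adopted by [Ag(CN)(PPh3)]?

Summing ligand charges against the 0 overall charge gives an oxidation state of +1 for silver.
Group 11 minus oxidation state 1 gives a d¹⁰ configuration.
Coordination number: 2.
A d¹⁰ ion with only two ligands adopts a linear arrangement (sp hybridisation; no CFSE preference).

linear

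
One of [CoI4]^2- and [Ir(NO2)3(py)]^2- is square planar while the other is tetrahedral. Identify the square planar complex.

For [CoI4]^2-: Each iodide is −1; balancing the −2 overall charge requires Co(II). Cobalt is a group-9 element; Co(II) is therefore d⁷. For a high-spin 3d d⁷ ion with weak-field ligands the small Δₜ gives little square-planar CFSE advantage, so four ligands adopt the sterically favoured tetrahedral geometry. → tetrahedral.
For [Ir(NO2)3(py)]^2-: Summing ligand charges against the −2 overall charge gives an oxidation state of +1 for iridium. Group 9 minus oxidation state 1 gives a d⁸ configuration. A 5d d⁸ ion has a large crystal-field splitting; square planar leaves the high-energy d_{x²−y²} orbital empty and maximises CFSE. → square planar.

[Ir(NO2)3(py)]^2-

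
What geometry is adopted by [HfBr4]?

Each bromide is −1; balancing the 0 overall charge requires Hf(IV).
Hf sits in group 4, so the d-electron count is 4 − 4 = 0.
With 4 monodentate ligands the coordination number is 4.
A d⁰ ion has no crystal-field stabilisation preference between square planar and tetrahedral, so four ligands adopt the sterically favoured tetrahedral geometry.

tetrahedral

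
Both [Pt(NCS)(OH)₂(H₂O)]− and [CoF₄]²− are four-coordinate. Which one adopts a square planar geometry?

[Pt(NCS)(OH)₂(H₂O)]−

For [Pt(NCS)(OH)₂(H₂O)]−: Each isothiocyanate is −1; each hydroxide is −1; water is neutral; balancing the −1 overall charge requires Pt(II). Group 10 minus oxidation state 2 gives a d⁸ configuration. A 5d d⁸ ion has a large crystal-field splitting; square planar leaves the high-energy d_{x²−y²} orbital empty and maximises CFSE. → square planar.
For [CoF₄]²−: Summing ligand charges against the −2 overall charge gives an oxidation state of +2 for cobalt. Cobalt is a group-9 element; Co(II) is therefore d⁷. For a high-spin 3d d⁷ ion with weak-field ligands the small Δₜ gives little square-planar CFSE advantage, so four ligands adopt the sterically favoured tetrahedral geometry. → tetrahedral.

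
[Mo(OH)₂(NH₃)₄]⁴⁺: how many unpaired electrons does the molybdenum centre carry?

0 unpaired electrons

Ligand charges: each hydroxide is −1; ammonia is neutral. With an overall charge of +4 the molybdenum centre must be in the +6 oxidation state.
Molybdenum is a group-6 element; Mo(VI) is therefore d⁰.
In an octahedral field the d⁰ configuration is t₂g⁰e_g⁰, giving 0 unpaired electrons.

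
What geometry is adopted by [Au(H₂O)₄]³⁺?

Ligand charges: water is neutral. With an overall charge of +3 the gold centre must be in the +3 oxidation state.
Au sits in group 11, so the d-electron count is 11 − 3 = 8.
With 4 monodentate ligands the coordination number is 4.
A 5d d⁸ ion has a large crystal-field splitting; square planar leaves the high-energy d_{x²−y²} orbital empty and maximises CFSE.

square planar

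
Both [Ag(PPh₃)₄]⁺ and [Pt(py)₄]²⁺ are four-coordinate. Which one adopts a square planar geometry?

For [Ag(PPh₃)₄]⁺: Triphenylphosphine is neutral; balancing the +1 overall charge requires Ag(I). Ag sits in group 11, so the d-electron count is 11 − 1 = 10. A d¹⁰ ion has no crystal-field stabilisation preference between square planar and tetrahedral, so four ligands adopt the sterically favoured tetrahedral geometry. → tetrahedral.
For [Pt(py)₄]²⁺: Pyridine is neutral; balancing the +2 overall charge requires Pt(II). Pt sits in group 10, so the d-electron count is 10 − 2 = 8. A 5d d⁸ ion has a large crystal-field splitting; square planar leaves the high-energy d_{x²−y²} orbital empty and maximises CFSE. → square planar.

[Pt(py)₄]²⁺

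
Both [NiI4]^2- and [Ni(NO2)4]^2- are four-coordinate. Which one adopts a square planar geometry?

[Ni(NO2)4]^2-

For [NiI4]^2-: Ligand charges: each iodide is −1. With an overall charge of −2 the nickel centre must be in the +2 oxidation state. Group 10 minus oxidation state 2 gives a d⁸ configuration. Iodide is a weak-field ligand. With weak-field ligands the CFSE gain from square planar is small, so a 3d d⁸ ion takes the sterically preferred tetrahedral geometry. → tetrahedral.
For [Ni(NO2)4]^2-: Summing ligand charges against the −2 overall charge gives an oxidation state of +2 for nickel. Ni sits in group 10, so the d-electron count is 10 − 2 = 8. Nitro (N-bound nitrite) is a strong-field ligand (high in the spectrochemical series). A 3d d⁸ ion with strong-field ligands gains enough CFSE to favour square planar over tetrahedral. → square planar.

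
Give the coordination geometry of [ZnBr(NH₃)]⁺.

Summing ligand charges against the +1 overall charge gives an oxidation state of +2 for zinc.
Zinc is a group-12 element; Zn(II) is therefore d¹⁰.
With 2 monodentate ligands the coordination number is 2.
A d¹⁰ ion with only two ligands adopts a linear arrangement (sp hybridisation; no CFSE preference).

linear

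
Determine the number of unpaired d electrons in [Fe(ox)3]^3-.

5

Summing ligand charges against the −3 overall charge gives an oxidation state of +3 for iron.
Fe sits in group 8, so the d-electron count is 8 − 3 = 5.
Counting donor atoms: 3×oxalate (bidentate) → 6 donors. Coordination number = 6.
The spin state decides the count: Oxalate is a weak-field ligand for a first-row metal, so the complex is high-spin.
An octahedral high-spin d⁵ ion is t₂g³e_g², giving 5 unpaired electrons.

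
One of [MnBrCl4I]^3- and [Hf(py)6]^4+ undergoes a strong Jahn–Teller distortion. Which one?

[MnBrCl4I]^3-

[MnBrCl4I]^3-: Summing ligand charges against the −3 overall charge gives an oxidation state of +3 for manganese. Group 7 minus oxidation state 3 gives a d⁴ configuration. Bromide, chloride, and iodide are weak-field ligands for a first-row metal, so the complex is high-spin. The t₂g³e_g¹ (high-spin) configuration has an unevenly filled e_g set; the Jahn–Teller theorem predicts a tetragonal distortion (typically axial elongation) to lift the degeneracy.
[Hf(py)6]^4+: Pyridine is neutral; balancing the +4 overall charge requires Hf(IV). Group 4 minus oxidation state 4 gives a d⁰ configuration. The d⁰ configuration leaves the e_g set evenly filled (or empty) — no strong Jahn–Teller driving force.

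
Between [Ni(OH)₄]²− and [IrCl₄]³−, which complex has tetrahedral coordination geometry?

[Ni(OH)₄]²−

For [Ni(OH)₄]²−: Each hydroxide is −1; balancing the −2 overall charge requires Ni(II). Group 10 minus oxidation state 2 gives a d⁸ configuration. Hydroxide is a weak-field ligand. With weak-field ligands the CFSE gain from square planar is small, so a 3d d⁸ ion takes the sterically preferred tetrahedral geometry. → tetrahedral.
For [IrCl₄]³−: Summing ligand charges against the −3 overall charge gives an oxidation state of +1 for iridium. Iridium is a group-9 element; Ir(I) is therefore d⁸. A 5d d⁸ ion has a large crystal-field splitting; square planar leaves the high-energy d_{x²−y²} orbital empty and maximises CFSE. → square planar.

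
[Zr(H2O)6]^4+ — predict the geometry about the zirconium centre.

octahedral

Ligand charges: water is neutral. With an overall charge of +4 the zirconium centre must be in the +4 oxidation state.
Zr sits in group 4, so the d-electron count is 4 − 4 = 0.
With 6 monodentate ligands the coordination number is 6.
Six donors around a single metal centre give an octahedral coordination sphere.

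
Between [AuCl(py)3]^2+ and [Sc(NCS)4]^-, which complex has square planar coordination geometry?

[AuCl(py)3]^2+

For [AuCl(py)3]^2+: Each chloride is −1; pyridine is neutral; balancing the +2 overall charge requires Au(III). Group 11 minus oxidation state 3 gives a d⁸ configuration. A 5d d⁸ ion has a large crystal-field splitting; square planar leaves the high-energy d_{x²−y²} orbital empty and maximises CFSE. → square planar.
For [Sc(NCS)4]^-: Summing ligand charges against the −1 overall charge gives an oxidation state of +3 for scandium. Sc sits in group 3, so the d-electron count is 3 − 3 = 0. A d⁰ ion has no crystal-field stabilisation preference between square planar and tetrahedral, so four ligands adopt the sterically favoured tetrahedral geometry. → tetrahedral.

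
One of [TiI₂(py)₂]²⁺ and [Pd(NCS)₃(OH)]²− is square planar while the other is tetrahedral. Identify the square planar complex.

[Pd(NCS)₃(OH)]²−

For [TiI₂(py)₂]²⁺: Each iodide is −1; pyridine is neutral; balancing the +2 overall charge requires Ti(IV). Group 4 minus oxidation state 4 gives a d⁰ configuration. A d⁰ ion has no crystal-field stabilisation preference between square planar and tetrahedral, so four ligands adopt the sterically favoured tetrahedral geometry. → tetrahedral.
For [Pd(NCS)₃(OH)]²−: Summing ligand charges against the −2 overall charge gives an oxidation state of +2 for palladium. Group 10 minus oxidation state 2 gives a d⁸ configuration. A 4d d⁸ ion has a large crystal-field splitting; square planar leaves the high-energy d_{x²−y²} orbital empty and maximises CFSE. → square planar.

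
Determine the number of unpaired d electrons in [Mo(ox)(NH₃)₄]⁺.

Ligand charges: each oxalate is −2; ammonia is neutral. With an overall charge of +1 the molybdenum centre must be in the +3 oxidation state.
Mo sits in group 6, so the d-electron count is 6 − 3 = 3.
Counting donor atoms: 1×oxalate (bidentate) → 2 donors; 4×ammonia (monodentate) → 4 donors. Coordination number = 6.
In an octahedral field the d³ configuration is t₂g³e_g⁰ (only one arrangement possible), giving 3 unpaired electrons.

3 unpaired electrons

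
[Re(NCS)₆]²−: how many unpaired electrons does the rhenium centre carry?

Summing ligand charges against the −2 overall charge gives an oxidation state of +4 for rhenium.
Re sits in group 7, so the d-electron count is 7 − 4 = 3.
In an octahedral field the d³ configuration is t₂g³e_g⁰ (only one arrangement possible), giving 3 unpaired electrons.

3 unpaired electrons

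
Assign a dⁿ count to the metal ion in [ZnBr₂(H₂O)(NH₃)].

d10

Each bromide is −1; water is neutral; ammonia is neutral; balancing the 0 overall charge requires Zn(II).
Zn sits in group 12, so the d-electron count is 12 − 2 = 10.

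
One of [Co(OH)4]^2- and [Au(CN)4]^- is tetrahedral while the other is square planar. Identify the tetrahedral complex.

For [Co(OH)4]^2-: Each hydroxide is −1; balancing the −2 overall charge requires Co(II). Cobalt is a group-9 element; Co(II) is therefore d⁷. For a high-spin 3d d⁷ ion with weak-field ligands the small Δₜ gives little square-planar CFSE advantage, so four ligands adopt the sterically favoured tetrahedral geometry. → tetrahedral.
For [Au(CN)4]^-: Ligand charges: each cyanide is −1. With an overall charge of −1 the gold centre must be in the +3 oxidation state. Group 11 minus oxidation state 3 gives a d⁸ configuration. A 5d d⁸ ion has a large crystal-field splitting; square planar leaves the high-energy d_{x²−y²} orbital empty and maximises CFSE. → square planar.

[Co(OH)4]^2-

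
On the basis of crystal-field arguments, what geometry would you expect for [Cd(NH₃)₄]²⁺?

Ammonia is neutral; balancing the +2 overall charge requires Cd(II).
Cd sits in group 12, so the d-electron count is 12 − 2 = 10.
Coordination number: 4.
A d¹⁰ ion has no crystal-field stabilisation preference between square planar and tetrahedral, so four ligands adopt the sterically favoured tetrahedral geometry.

tetrahedral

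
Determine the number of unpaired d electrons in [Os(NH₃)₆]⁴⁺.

Ammonia is neutral; balancing the +4 overall charge requires Os(IV).
Group 8 minus oxidation state 4 gives a d⁴ configuration.
The spin state decides the count: a 5d ion has a large Δₒ and is invariably low-spin.
An octahedral low-spin d⁴ ion is t₂g⁴e_g⁰, giving 2 unpaired electrons.

2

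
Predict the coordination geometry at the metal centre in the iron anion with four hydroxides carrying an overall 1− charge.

tetrahedral

Summing ligand charges against the −1 overall charge gives an oxidation state of +3 for iron.
Fe sits in group 8, so the d-electron count is 8 − 3 = 5.
With 4 monodentate ligands the coordination number is 4.
Hydroxide is a weak-field ligand.
A high-spin d⁵ ion has zero CFSE in either geometry, so four ligands adopt the sterically favoured tetrahedral geometry.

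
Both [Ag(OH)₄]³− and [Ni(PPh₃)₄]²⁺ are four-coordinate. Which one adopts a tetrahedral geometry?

[Ag(OH)₄]³−

For [Ag(OH)₄]³−: Ligand charges: each hydroxide is −1. With an overall charge of −3 the silver centre must be in the +1 oxidation state. Group 11 minus oxidation state 1 gives a d¹⁰ configuration. A d¹⁰ ion has no crystal-field stabilisation preference between square planar and tetrahedral, so four ligands adopt the sterically favoured tetrahedral geometry. → tetrahedral.
For [Ni(PPh₃)₄]²⁺: Ligand charges: triphenylphosphine is neutral. With an overall charge of +2 the nickel centre must be in the +2 oxidation state. Nickel is a group-10 element; Ni(II) is therefore d⁸. Triphenylphosphine is a strong-field ligand (high in the spectrochemical series). A 3d d⁸ ion with strong-field ligands gains enough CFSE to favour square planar over tetrahedral. → square planar.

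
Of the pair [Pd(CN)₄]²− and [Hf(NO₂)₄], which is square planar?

[Pd(CN)₄]²−

For [Pd(CN)₄]²−: Summing ligand charges against the −2 overall charge gives an oxidation state of +2 for palladium. Group 10 minus oxidation state 2 gives a d⁸ configuration. A 4d d⁸ ion has a large crystal-field splitting; square planar leaves the high-energy d_{x²−y²} orbital empty and maximises CFSE. → square planar.
For [Hf(NO₂)₄]: Each nitro (N-bound nitrite) is −1; balancing the 0 overall charge requires Hf(IV). Group 4 minus oxidation state 4 gives a d⁰ configuration. A d⁰ ion has no crystal-field stabilisation preference between square planar and tetrahedral, so four ligands adopt the sterically favoured tetrahedral geometry. → tetrahedral.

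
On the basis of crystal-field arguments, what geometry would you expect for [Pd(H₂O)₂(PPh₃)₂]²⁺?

square planar

Summing ligand charges against the +2 overall charge gives an oxidation state of +2 for palladium.
Group 10 minus oxidation state 2 gives a d⁸ configuration.
With 4 monodentate ligands the coordination number is 4.
A 4d d⁸ ion has a large crystal-field splitting; square planar leaves the high-energy d_{x²−y²} orbital empty and maximises CFSE.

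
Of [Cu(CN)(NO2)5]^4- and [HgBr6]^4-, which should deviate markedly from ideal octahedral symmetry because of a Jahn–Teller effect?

[Cu(CN)(NO2)5]^4-: Each cyanide is −1; each nitro (N-bound nitrite) is −1; balancing the −4 overall charge requires Cu(II). Cu sits in group 11, so the d-electron count is 11 − 2 = 9. The t₂g⁶e_g³ configuration has an unevenly filled e_g set; the Jahn–Teller theorem predicts a tetragonal distortion (typically axial elongation) to lift the degeneracy.
[HgBr6]^4-: Ligand charges: each bromide is −1. With an overall charge of −4 the mercury centre must be in the +2 oxidation state. Hg sits in group 12, so the d-electron count is 12 − 2 = 10. The d¹⁰ configuration leaves the e_g set evenly filled (or empty) — no strong Jahn–Teller driving force.

[Cu(CN)(NO2)5]^4-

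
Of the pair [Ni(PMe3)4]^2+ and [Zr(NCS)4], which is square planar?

[Ni(PMe3)4]^2+

For [Ni(PMe3)4]^2+: Summing ligand charges against the +2 overall charge gives an oxidation state of +2 for nickel. Nickel is a group-10 element; Ni(II) is therefore d⁸. Trimethylphosphine is a strong-field ligand (high in the spectrochemical series). A 3d d⁸ ion with strong-field ligands gains enough CFSE to favour square planar over tetrahedral. → square planar.
For [Zr(NCS)4]: Summing ligand charges against the 0 overall charge gives an oxidation state of +4 for zirconium. Zr sits in group 4, so the d-electron count is 4 − 4 = 0. A d⁰ ion has no crystal-field stabilisation preference between square planar and tetrahedral, so four ligands adopt the sterically favoured tetrahedral geometry. → tetrahedral.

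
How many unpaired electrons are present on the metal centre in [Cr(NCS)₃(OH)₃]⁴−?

Ligand charges: each isothiocyanate is −1; each hydroxide is −1. With an overall charge of −4 the chromium centre must be in the +2 oxidation state.
Cr sits in group 6, so the d-electron count is 6 − 2 = 4.
The spin state decides the count: Hydroxide and isothiocyanate are weak-field ligands for a first-row metal, so the complex is high-spin.
An octahedral high-spin d⁴ ion is t₂g³e_g¹, giving 4 unpaired electrons.

4 unpaired electrons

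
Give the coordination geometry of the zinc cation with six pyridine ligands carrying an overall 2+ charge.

octahedral

Pyridine is neutral; balancing the +2 overall charge requires Zn(II).
Group 12 minus oxidation state 2 gives a d¹⁰ configuration.
Coordination number: 6.
Six donors around a single metal centre give an octahedral coordination sphere.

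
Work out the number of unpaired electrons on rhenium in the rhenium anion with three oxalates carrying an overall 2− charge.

3

Ligand charges: each oxalate is −2. With an overall charge of −2 the rhenium centre must be in the +4 oxidation state.
Re sits in group 7, so the d-electron count is 7 − 4 = 3.
Counting donor atoms: 3×oxalate (bidentate) → 6 donors. Coordination number = 6.
In an octahedral field the d³ configuration is t₂g³e_g⁰ (only one arrangement possible), giving 3 unpaired electrons.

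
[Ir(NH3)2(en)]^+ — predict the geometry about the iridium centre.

Ammonia is neutral; ethylenediamine is neutral; balancing the +1 overall charge requires Ir(I).
Iridium is a group-9 element; Ir(I) is therefore d⁸.
Counting donor atoms: 2×ammonia (monodentate) → 2 donors; 1×ethylenediamine (bidentate) → 2 donors. Coordination number = 4.
A 5d d⁸ ion has a large crystal-field splitting; square planar leaves the high-energy d_{x²−y²} orbital empty and maximises CFSE.

square planar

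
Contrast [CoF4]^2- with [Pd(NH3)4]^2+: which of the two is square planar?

[Pd(NH3)4]^2+

For [CoF4]^2-: Ligand charges: each fluoride is −1. With an overall charge of −2 the cobalt centre must be in the +2 oxidation state. Co sits in group 9, so the d-electron count is 9 − 2 = 7. For a high-spin 3d d⁷ ion with weak-field ligands the small Δₜ gives little square-planar CFSE advantage, so four ligands adopt the sterically favoured tetrahedral geometry. → tetrahedral.
For [Pd(NH3)4]^2+: Ammonia is neutral; balancing the +2 overall charge requires Pd(II). Palladium is a group-10 element; Pd(II) is therefore d⁸. A 4d d⁸ ion has a large crystal-field splitting; square planar leaves the high-energy d_{x²−y²} orbital empty and maximises CFSE. → square planar.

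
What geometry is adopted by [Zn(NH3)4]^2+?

tetrahedral

Ammonia is neutral; balancing the +2 overall charge requires Zn(II).
Zn sits in group 12, so the d-electron count is 12 − 2 = 10.
With 4 monodentate ligands the coordination number is 4.
A d¹⁰ ion has no crystal-field stabilisation preference between square planar and tetrahedral, so four ligands adopt the sterically favoured tetrahedral geometry.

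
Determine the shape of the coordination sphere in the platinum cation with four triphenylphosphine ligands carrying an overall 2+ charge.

Triphenylphosphine is neutral; balancing the +2 overall charge requires Pt(II).
Group 10 minus oxidation state 2 gives a d⁸ configuration.
With 4 monodentate ligands the coordination number is 4.
A 5d d⁸ ion has a large crystal-field splitting; square planar leaves the high-energy d_{x²−y²} orbital empty and maximises CFSE.

square planar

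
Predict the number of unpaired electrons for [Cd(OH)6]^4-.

0

Ligand charges: each hydroxide is −1. With an overall charge of −4 the cadmium centre must be in the +2 oxidation state.
Cd sits in group 12, so the d-electron count is 12 − 2 = 10.
In an octahedral field the d¹⁰ configuration is t₂g⁶e_g⁴, giving 0 unpaired electrons.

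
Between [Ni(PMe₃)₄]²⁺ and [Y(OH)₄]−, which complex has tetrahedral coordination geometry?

[Y(OH)₄]−

For [Ni(PMe₃)₄]²⁺: Ligand charges: trimethylphosphine is neutral. With an overall charge of +2 the nickel centre must be in the +2 oxidation state. Ni sits in group 10, so the d-electron count is 10 − 2 = 8. Trimethylphosphine is a strong-field ligand (high in the spectrochemical series). A 3d d⁸ ion with strong-field ligands gains enough CFSE to favour square planar over tetrahedral. → square planar.
For [Y(OH)₄]−: Each hydroxide is −1; balancing the −1 overall charge requires Y(III). Yttrium is a group-3 element; Y(III) is therefore d⁰. A d⁰ ion has no crystal-field stabilisation preference between square planar and tetrahedral, so four ligands adopt the sterically favoured tetrahedral geometry. → tetrahedral.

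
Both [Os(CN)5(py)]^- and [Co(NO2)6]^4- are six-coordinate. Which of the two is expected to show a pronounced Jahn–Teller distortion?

[Os(CN)5(py)]^-: Ligand charges: each cyanide is −1; pyridine is neutral. With an overall charge of −1 the osmium centre must be in the +4 oxidation state. Osmium is a group-8 element; Os(IV) is therefore d⁴. A 5d ion has a large Δₒ and is invariably low-spin. The d⁴ configuration leaves the e_g set evenly filled (or empty) — no strong Jahn–Teller driving force.
[Co(NO2)6]^4-: Each nitro (N-bound nitrite) is −1; balancing the −4 overall charge requires Co(II). Cobalt is a group-9 element; Co(II) is therefore d⁷. Nitro (N-bound nitrite) is a strong-field ligand (high in the spectrochemical series) for a first-row metal, so the complex is low-spin. The t₂g⁶e_g¹ (low-spin) configuration has an unevenly filled e_g set; the Jahn–Teller theorem predicts a tetragonal distortion (typically axial elongation) to lift the degeneracy.

[Co(NO2)6]^4-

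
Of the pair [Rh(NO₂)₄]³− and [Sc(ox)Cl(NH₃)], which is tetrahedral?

[Sc(ox)Cl(NH₃)]

For [Rh(NO₂)₄]³−: Ligand charges: each nitro (N-bound nitrite) is −1. With an overall charge of −3 the rhodium centre must be in the +1 oxidation state. Rhodium is a group-9 element; Rh(I) is therefore d⁸. A 4d d⁸ ion has a large crystal-field splitting; square planar leaves the high-energy d_{x²−y²} orbital empty and maximises CFSE. → square planar.
For [Sc(ox)Cl(NH₃)]: Each oxalate is −2; each chloride is −1; ammonia is neutral; balancing the 0 overall charge requires Sc(III). Sc sits in group 3, so the d-electron count is 3 − 3 = 0. A d⁰ ion has no crystal-field stabilisation preference between square planar and tetrahedral, so four ligands adopt the sterically favoured tetrahedral geometry. → tetrahedral.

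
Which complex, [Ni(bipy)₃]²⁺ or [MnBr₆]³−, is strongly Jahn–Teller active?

[Ni(bipy)₃]²⁺: Ligand charges: 2,2′-bipyridine is neutral. With an overall charge of +2 the nickel centre must be in the +2 oxidation state. Nickel is a group-10 element; Ni(II) is therefore d⁸. The d⁸ configuration leaves the e_g set evenly filled (or empty) — no strong Jahn–Teller driving force.
[MnBr₆]³−: Summing ligand charges against the −3 overall charge gives an oxidation state of +3 for manganese. Manganese is a group-7 element; Mn(III) is therefore d⁴. Bromide is a weak-field ligand for a first-row metal, so the complex is high-spin. The t₂g³e_g¹ (high-spin) configuration has an unevenly filled e_g set; the Jahn–Teller theorem predicts a tetragonal distortion (typically axial elongation) to lift the degeneracy.

[MnBr₆]³−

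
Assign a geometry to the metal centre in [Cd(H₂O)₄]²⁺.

tetrahedral

Summing ligand charges against the +2 overall charge gives an oxidation state of +2 for cadmium.
Cadmium is a group-12 element; Cd(II) is therefore d¹⁰.
Coordination number: 4.
A d¹⁰ ion has no crystal-field stabilisation preference between square planar and tetrahedral, so four ligands adopt the sterically favoured tetrahedral geometry.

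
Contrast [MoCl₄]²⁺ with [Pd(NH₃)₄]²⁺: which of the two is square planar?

[Pd(NH₃)₄]²⁺

For [MoCl₄]²⁺: Each chloride is −1; balancing the +2 overall charge requires Mo(VI). Mo sits in group 6, so the d-electron count is 6 − 6 = 0. A d⁰ ion has no crystal-field stabilisation preference between square planar and tetrahedral, so four ligands adopt the sterically favoured tetrahedral geometry. → tetrahedral.
For [Pd(NH₃)₄]²⁺: Summing ligand charges against the +2 overall charge gives an oxidation state of +2 for palladium. Palladium is a group-10 element; Pd(II) is therefore d⁸. A 4d d⁸ ion has a large crystal-field splitting; square planar leaves the high-energy d_{x²−y²} orbital empty and maximises CFSE. → square planar.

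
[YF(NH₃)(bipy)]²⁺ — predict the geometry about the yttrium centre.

tetrahedral

Each fluoride is −1; ammonia is neutral; 2,2′-bipyridine is neutral; balancing the +2 overall charge requires Y(III).
Group 3 minus oxidation state 3 gives a d⁰ configuration.
Counting donor atoms: 1×fluoride (monodentate) → 1 donor; 1×ammonia (monodentate) → 1 donor; 1×2,2′-bipyridine (bidentate) → 2 donors. Coordination number = 4.
A d⁰ ion has no crystal-field stabilisation preference between square planar and tetrahedral, so four ligands adopt the sterically favoured tetrahedral geometry.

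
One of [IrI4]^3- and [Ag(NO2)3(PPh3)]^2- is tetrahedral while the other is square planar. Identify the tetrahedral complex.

For [IrI4]^3-: Summing ligand charges against the −3 overall charge gives an oxidation state of +1 for iridium. Ir sits in group 9, so the d-electron count is 9 − 1 = 8. A 5d d⁸ ion has a large crystal-field splitting; square planar leaves the high-energy d_{x²−y²} orbital empty and maximises CFSE. → square planar.
For [Ag(NO2)3(PPh3)]^2-: Summing ligand charges against the −2 overall charge gives an oxidation state of +1 for silver. Group 11 minus oxidation state 1 gives a d¹⁰ configuration. A d¹⁰ ion has no crystal-field stabilisation preference between square planar and tetrahedral, so four ligands adopt the sterically favoured tetrahedral geometry. → tetrahedral.

[Ag(NO2)3(PPh3)]^2-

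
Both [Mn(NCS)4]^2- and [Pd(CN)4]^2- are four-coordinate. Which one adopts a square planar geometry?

[Pd(CN)4]^2-

For [Mn(NCS)4]^2-: Each isothiocyanate is −1; balancing the −2 overall charge requires Mn(II). Manganese is a group-7 element; Mn(II) is therefore d⁵. A high-spin d⁵ ion has zero CFSE in either geometry, so four ligands adopt the sterically favoured tetrahedral geometry. → tetrahedral.
For [Pd(CN)4]^2-: Ligand charges: each cyanide is −1. With an overall charge of −2 the palladium centre must be in the +2 oxidation state. Pd sits in group 10, so the d-electron count is 10 − 2 = 8. A 4d d⁸ ion has a large crystal-field splitting; square planar leaves the high-energy d_{x²−y²} orbital empty and maximises CFSE. → square planar.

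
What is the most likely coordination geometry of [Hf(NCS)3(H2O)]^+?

tetrahedral

Summing ligand charges against the +1 overall charge gives an oxidation state of +4 for hafnium.
Hf sits in group 4, so the d-electron count is 4 − 4 = 0.
Coordination number: 4.
A d⁰ ion has no crystal-field stabilisation preference between square planar and tetrahedral, so four ligands adopt the sterically favoured tetrahedral geometry.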